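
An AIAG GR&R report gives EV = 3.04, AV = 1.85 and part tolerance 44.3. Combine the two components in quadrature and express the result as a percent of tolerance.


GRR = sqrt(EV^2 + AV^2) = sqrt(3.04^2 + 1.85^2) = 3.5586655
%GRR = GRR / tol * 100 = 3.5586655 / 44.3 * 100
%GRR = 8.0331

8.0331


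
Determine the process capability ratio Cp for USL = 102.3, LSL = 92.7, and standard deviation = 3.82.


Cp = (USL - LSL) / (6 * sigma)
= (102.3 - 92.7) / (6 * 3.82)
= 9.6000 / 22.9200
= 0.4188

0.4188


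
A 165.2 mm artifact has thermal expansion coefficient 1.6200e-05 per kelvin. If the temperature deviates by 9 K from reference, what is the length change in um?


dL = L * alpha * dT
= 165.2 * 1.6200e-05 * 9
= 0.0240862 mm
dL_um = 0.0240862 * 1000 = 24.0862 um

24.0862


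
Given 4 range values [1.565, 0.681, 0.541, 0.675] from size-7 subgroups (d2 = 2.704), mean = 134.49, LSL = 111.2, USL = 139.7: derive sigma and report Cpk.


R_bar = (1.565 + 0.681 + 0.541 + 0.675) / 4 = 0.8655
sigma = R_bar / d2 = 0.8655 / 2.704 = 0.32008136
Cp = (USL - LSL)/(6*sigma) = (139.7 - 111.2)/(6*0.32008136) = 14.8400
Cpu = (139.7 - 134.49)/(3*0.32008136) = 5.4257
Cpl = (134.49 - 111.2)/(3*0.32008136) = 24.2543
Cpk = min(Cpu, Cpl) = 5.4257

5.4257


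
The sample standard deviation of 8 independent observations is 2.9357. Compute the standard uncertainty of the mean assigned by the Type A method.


u_A = s / sqrt(n)
u_A = 2.9357 / sqrt(8)
u_A = 2.9357 / 2.8284271
u_A = 1.0379

1.0379


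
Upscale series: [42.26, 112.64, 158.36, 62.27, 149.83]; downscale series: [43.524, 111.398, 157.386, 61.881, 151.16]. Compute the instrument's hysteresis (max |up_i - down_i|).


|42.26 - 43.524| = 1.2640
|112.64 - 111.398| = 1.2420
|158.36 - 157.386| = 0.9740
|62.27 - 61.881| = 0.3890
|149.83 - 151.16| = 1.3300
hysteresis = max(diffs) = 1.3300

1.3300


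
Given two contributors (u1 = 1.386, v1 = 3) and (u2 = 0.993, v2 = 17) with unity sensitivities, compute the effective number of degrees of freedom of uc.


uc = sqrt(u1^2 + u2^2) = sqrt(1.386^2 + 0.993^2) = 1.7050059
v_eff = uc^4 / (u1^4/v1 + u2^4/v2)
= 1.7050059^4 / (1.386^4/3 + 0.993^4/17)
= 8.4509113 / 1.2872689
v_eff = 6.5650

6.5650


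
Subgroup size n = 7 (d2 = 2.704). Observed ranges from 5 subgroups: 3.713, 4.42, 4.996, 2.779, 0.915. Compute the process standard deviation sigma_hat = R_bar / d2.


R_bar = (3.713 + 4.42 + 4.996 + 2.779 + 0.915) / 5
R_bar = 16.823 / 5 = 3.3646
sigma_hat = R_bar / d2 = 3.3646 / 2.704 = 1.2443

1.2443


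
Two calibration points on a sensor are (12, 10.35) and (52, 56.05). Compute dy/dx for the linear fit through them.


slope = (y2 - y1) / (x2 - x1)
= (56.05 - 10.35) / (52 - 12)
= 45.7000 / 40
= 1.1425

1.1425


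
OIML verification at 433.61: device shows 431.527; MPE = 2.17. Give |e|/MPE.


e = indication - reference = 431.527 - 433.61 = -2.0830
|e| = 2.0830
ratio = |e| / MPE = 2.0830 / 2.17
ratio = 0.9599

0.9599


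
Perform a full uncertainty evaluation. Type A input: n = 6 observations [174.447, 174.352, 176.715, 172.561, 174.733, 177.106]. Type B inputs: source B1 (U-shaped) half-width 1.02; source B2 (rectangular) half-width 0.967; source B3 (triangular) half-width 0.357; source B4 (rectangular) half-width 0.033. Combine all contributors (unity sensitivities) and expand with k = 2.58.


mean = (174.447 + 174.352 + 176.715 + 172.561 + 174.733 + 177.106) / 6 = 174.9856667
s = sqrt(sum((x - mean)^2)/(n-1)) = 1.6805327
u_A = s / sqrt(n) = 1.6805327 / sqrt(6) = 0.6860746
u_B1 = 1.02 / sqrt(2) = 0.72124892
u_B2 = 0.967 / sqrt(3) = 0.55829771
u_B3 = 0.357 / sqrt(6) = 0.14574464
u_B4 = 0.033 / sqrt(3) = 0.019052559
uc = sqrt(0.6860746^2 + 0.72124892^2 + 0.55829771^2 + 0.14574464^2 + 0.019052559^2) = 1.1507385
U = k * uc = 2.58 * 1.1507385
U = 2.9689

2.9689


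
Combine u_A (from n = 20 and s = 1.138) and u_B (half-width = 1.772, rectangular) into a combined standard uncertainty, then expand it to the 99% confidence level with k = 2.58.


u_A = s / sqrt(n) = 1.138 / sqrt(20) = 0.25446454
u_B = half_width / sqrt(3) = 1.772 / sqrt(3) = 1.0230647
uc = sqrt(u_A^2 + u_B^2) = sqrt(0.25446454^2 + 1.0230647^2) = 1.054236
U = k * uc = 2.58 * 1.054236
U = 2.7199

2.7199


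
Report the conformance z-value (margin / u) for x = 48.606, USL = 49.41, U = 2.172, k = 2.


u = U / k = 2.172 / 2 = 1.086
margin = |USL - x| = |49.41 - 48.606| = 0.804
z = margin / u = 0.804 / 1.086
z = 0.7403

0.7403


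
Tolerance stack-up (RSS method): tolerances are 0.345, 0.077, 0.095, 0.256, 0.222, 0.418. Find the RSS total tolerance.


RSS = sqrt(0.345^2 + 0.077^2 + 0.095^2 + 0.256^2 + 0.222^2 + 0.418^2)
= sqrt(0.423523)
= 0.6508

0.6508


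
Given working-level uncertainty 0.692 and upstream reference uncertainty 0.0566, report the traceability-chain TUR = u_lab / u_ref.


TUR = u_lab / u_ref
= 0.692 / 0.0566
= 12.2261

12.2261


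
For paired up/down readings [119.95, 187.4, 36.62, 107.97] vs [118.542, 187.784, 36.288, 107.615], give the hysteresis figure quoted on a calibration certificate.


|119.95 - 118.542| = 1.4080
|187.4 - 187.784| = 0.3840
|36.62 - 36.288| = 0.3320
|107.97 - 107.615| = 0.3550
hysteresis = max(diffs) = 1.4080

1.4080


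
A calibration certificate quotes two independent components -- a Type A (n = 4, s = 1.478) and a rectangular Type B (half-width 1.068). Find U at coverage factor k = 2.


u_A = s / sqrt(n) = 1.478 / sqrt(4) = 0.739
u_B = half_width / sqrt(3) = 1.068 / sqrt(3) = 0.61661009
uc = sqrt(u_A^2 + u_B^2) = sqrt(0.739^2 + 0.61661009^2) = 0.96245987
U = k * uc = 2 * 0.96245987
U = 1.9249

1.9249


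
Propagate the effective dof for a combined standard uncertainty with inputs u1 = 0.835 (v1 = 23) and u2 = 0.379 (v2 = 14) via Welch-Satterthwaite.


uc = sqrt(u1^2 + u2^2) = sqrt(0.835^2 + 0.379^2) = 0.91698746
v_eff = uc^4 / (u1^4/v1 + u2^4/v2)
= 0.91698746^4 / (0.835^4/23 + 0.379^4/14)
= 0.70705563 / 0.022609537
v_eff = 31.2725

31.2725


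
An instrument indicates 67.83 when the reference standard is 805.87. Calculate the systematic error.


Systematic error = measured - true
= 67.83 - 805.87
= -738.0400

-738.0400


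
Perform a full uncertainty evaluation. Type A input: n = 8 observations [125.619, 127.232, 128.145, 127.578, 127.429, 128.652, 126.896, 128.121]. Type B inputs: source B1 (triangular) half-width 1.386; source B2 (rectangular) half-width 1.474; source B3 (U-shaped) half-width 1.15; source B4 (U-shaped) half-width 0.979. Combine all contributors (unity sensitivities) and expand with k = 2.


mean = (125.619 + 127.232 + 128.145 + 127.578 + 127.429 + 128.652 + 126.896 + 128.121) / 8 = 127.459
s = sqrt(sum((x - mean)^2)/(n-1)) = 0.93359887
u_A = s / sqrt(n) = 0.93359887 / sqrt(8) = 0.33007705
u_B1 = 1.386 / sqrt(6) = 0.56583213
u_B2 = 1.474 / sqrt(3) = 0.8510143
u_B3 = 1.15 / sqrt(2) = 0.8131728
u_B4 = 0.979 / sqrt(2) = 0.69225754
uc = sqrt(0.33007705^2 + 0.56583213^2 + 0.8510143^2 + 0.8131728^2 + 0.69225754^2) = 1.5145338
U = k * uc = 2 * 1.5145338
U = 3.0291

3.0291


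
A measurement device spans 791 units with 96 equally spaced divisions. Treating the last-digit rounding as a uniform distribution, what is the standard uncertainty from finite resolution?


resolution = range / divisions
resolution = 791 / 96 = 8.2395833
u_res = resolution / (2*sqrt(3))
u_res = 8.2395833 / 3.4641016
u_res = 2.3786

2.3786


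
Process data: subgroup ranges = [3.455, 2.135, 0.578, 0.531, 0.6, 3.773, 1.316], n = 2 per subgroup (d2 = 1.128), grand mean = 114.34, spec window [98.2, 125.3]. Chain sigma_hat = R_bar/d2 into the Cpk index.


R_bar = (3.455 + 2.135 + 0.578 + 0.531 + 0.6 + 3.773 + 1.316) / 7 = 1.7697143
sigma = R_bar / d2 = 1.7697143 / 1.128 = 1.5688957
Cp = (USL - LSL)/(6*sigma) = (125.3 - 98.2)/(6*1.5688957) = 2.8789
Cpu = (125.3 - 114.34)/(3*1.5688957) = 2.3286
Cpl = (114.34 - 98.2)/(3*1.5688957) = 3.4292
Cpk = min(Cpu, Cpl) = 2.3286

2.3286


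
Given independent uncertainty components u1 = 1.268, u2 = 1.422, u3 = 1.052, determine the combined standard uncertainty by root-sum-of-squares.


uc = sqrt(1.268^2 + 1.422^2 + 1.052^2)
uc = sqrt(4.736612)
uc = 2.1764

2.1764


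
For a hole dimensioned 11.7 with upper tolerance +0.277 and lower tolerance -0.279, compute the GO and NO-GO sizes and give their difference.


GO = nominal - lower_tol (smallest hole = maximum material condition)
GO = 11.7 - 0.279 = 11.421
NO-GO = nominal + upper_tol (largest hole = least material condition)
NO-GO = 11.7 + 0.277 = 11.977
spread = NO-GO - GO = 11.977 - 11.421 = 0.5560

0.5560


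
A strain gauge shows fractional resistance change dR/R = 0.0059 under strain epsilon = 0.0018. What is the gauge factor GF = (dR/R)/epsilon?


GF = (dR/R) / epsilon
= 0.0059 / 0.0018
= 3.2778

3.2778


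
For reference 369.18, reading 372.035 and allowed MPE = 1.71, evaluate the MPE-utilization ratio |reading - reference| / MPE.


e = indication - reference = 372.035 - 369.18 = 2.8550
|e| = 2.8550
ratio = |e| / MPE = 2.8550 / 1.71
ratio = 1.6696

1.6696


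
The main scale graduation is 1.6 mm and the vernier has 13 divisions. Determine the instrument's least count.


LC = MSD / n_div
= 1.6 / 13
= 0.1231

0.1231


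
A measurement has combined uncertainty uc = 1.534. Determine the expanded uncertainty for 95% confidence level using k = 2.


U = k * uc
U = 2 * 1.534
U = 3.0680

3.0680


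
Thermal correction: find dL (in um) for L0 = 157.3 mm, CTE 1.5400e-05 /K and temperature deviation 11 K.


dL = L * alpha * dT
= 157.3 * 1.5400e-05 * 11
= 0.0266466 mm
dL_um = 0.0266466 * 1000 = 26.6466 um

26.6466


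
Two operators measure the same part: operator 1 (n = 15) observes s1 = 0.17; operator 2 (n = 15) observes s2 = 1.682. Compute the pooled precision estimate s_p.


s_p = sqrt(((n1-1)*s1^2 + (n2-1)*s2^2) / (n1+n2-2))
numerator = (15-1)*0.17^2 + (15-1)*1.682^2 = 0.4046 + 39.607736 = 40.012336
denominator = 15 + 15 - 2 = 28
s_p^2 = 40.012336 / 28 = 1.429012
s_p = sqrt(1.429012) = 1.1954

1.1954


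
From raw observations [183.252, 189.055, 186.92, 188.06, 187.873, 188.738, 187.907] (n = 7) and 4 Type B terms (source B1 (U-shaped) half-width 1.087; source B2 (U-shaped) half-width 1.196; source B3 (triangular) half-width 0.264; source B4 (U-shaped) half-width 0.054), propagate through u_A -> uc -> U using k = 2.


mean = (183.252 + 189.055 + 186.92 + 188.06 + 187.873 + 188.738 + 187.907) / 7 = 187.4007143
s = sqrt(sum((x - mean)^2)/(n-1)) = 1.9528589
u_A = s / sqrt(n) = 1.9528589 / sqrt(7) = 0.73811128
u_B1 = 1.087 / sqrt(2) = 0.76862507
u_B2 = 1.196 / sqrt(2) = 0.84569971
u_B3 = 0.264 / sqrt(6) = 0.10777755
u_B4 = 0.054 / sqrt(2) = 0.038183766
uc = sqrt(0.73811128^2 + 0.76862507^2 + 0.84569971^2 + 0.10777755^2 + 0.038183766^2) = 1.365238
U = k * uc = 2 * 1.365238
U = 2.7305

2.7305


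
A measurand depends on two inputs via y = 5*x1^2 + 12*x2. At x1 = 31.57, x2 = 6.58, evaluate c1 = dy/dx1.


y = 5*x1^2 + 12*x2
dy/dx1 = 2*5*x1
Evaluate at x1 = 31.57: c1 = 10 * 31.57
c1 = 315.7000

315.7000


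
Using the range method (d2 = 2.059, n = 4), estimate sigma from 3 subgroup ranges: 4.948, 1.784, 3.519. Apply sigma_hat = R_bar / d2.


R_bar = (4.948 + 1.784 + 3.519) / 3
R_bar = 10.251 / 3 = 3.417
sigma_hat = R_bar / d2 = 3.417 / 2.059 = 1.6595

1.6595


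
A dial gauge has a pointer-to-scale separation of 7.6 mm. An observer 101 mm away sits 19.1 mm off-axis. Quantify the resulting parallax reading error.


error = h * offset / d
= 7.6 * 19.1 / 101
= 1.4372

1.4372


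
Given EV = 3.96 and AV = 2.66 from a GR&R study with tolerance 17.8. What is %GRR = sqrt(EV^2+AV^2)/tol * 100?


GRR = sqrt(EV^2 + AV^2) = sqrt(3.96^2 + 2.66^2) = 4.7704507
%GRR = GRR / tol * 100 = 4.7704507 / 17.8 * 100
%GRR = 26.8003

26.8003


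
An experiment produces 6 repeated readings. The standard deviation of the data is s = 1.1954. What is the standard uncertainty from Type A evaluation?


u_A = s / sqrt(n)
u_A = 1.1954 / sqrt(6)
u_A = 1.1954 / 2.4494897
u_A = 0.4880

0.4880


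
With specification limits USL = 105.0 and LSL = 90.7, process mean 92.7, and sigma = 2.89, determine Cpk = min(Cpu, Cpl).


Cpu = (USL - mean) / (3*sigma) = (105.0 - 92.7) / (3*2.89) = 1.4187
Cpl = (mean - LSL) / (3*sigma) = (92.7 - 90.7) / (3*2.89) = 0.2307
Cpk = min(Cpu, Cpl) = 0.2307

0.2307


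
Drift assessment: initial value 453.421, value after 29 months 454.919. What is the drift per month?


rate = (v2 - v1) / months
= (454.919 - 453.421) / 29
= 1.4980 / 29
= 0.0517

0.0517


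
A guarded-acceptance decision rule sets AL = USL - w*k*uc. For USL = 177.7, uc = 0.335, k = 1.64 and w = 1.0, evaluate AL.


U = k * uc = 1.64 * 0.335 = 0.5494
guard band g = w * U = 1.0 * 0.5494 = 0.5494
AL = USL - g = 177.7 - 0.5494
AL = 177.1506

177.1506


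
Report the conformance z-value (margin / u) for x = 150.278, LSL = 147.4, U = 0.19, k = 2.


u = U / k = 0.19 / 2 = 0.095
margin = |LSL - x| = |147.4 - 150.278| = 2.878
z = margin / u = 2.878 / 0.095
z = 30.2947

30.2947


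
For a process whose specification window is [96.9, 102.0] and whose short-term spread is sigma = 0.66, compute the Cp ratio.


Cp = (USL - LSL) / (6 * sigma)
= (102.0 - 96.9) / (6 * 0.66)
= 5.1000 / 3.9600
= 1.2879

1.2879


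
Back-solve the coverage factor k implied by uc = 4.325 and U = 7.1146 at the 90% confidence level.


k = U / uc
k = 7.1146 / 4.325
k = 1.645

1.645


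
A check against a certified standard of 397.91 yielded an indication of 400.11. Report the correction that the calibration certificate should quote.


Correction = standard - reading
= 397.91 - 400.11
= -2.2000

-2.2000


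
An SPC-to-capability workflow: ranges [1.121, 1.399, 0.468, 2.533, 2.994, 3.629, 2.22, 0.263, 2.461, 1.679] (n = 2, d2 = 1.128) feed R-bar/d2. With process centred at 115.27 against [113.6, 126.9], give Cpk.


R_bar = (1.121 + 1.399 + 0.468 + 2.533 + 2.994 + 3.629 + 2.22 + 0.263 + 2.461 + 1.679) / 10 = 1.8767
sigma = R_bar / d2 = 1.8767 / 1.128 = 1.6637411
Cp = (USL - LSL)/(6*sigma) = (126.9 - 113.6)/(6*1.6637411) = 1.3323
Cpu = (126.9 - 115.27)/(3*1.6637411) = 2.3301
Cpl = (115.27 - 113.6)/(3*1.6637411) = 0.3346
Cpk = min(Cpu, Cpl) = 0.3346

0.3346


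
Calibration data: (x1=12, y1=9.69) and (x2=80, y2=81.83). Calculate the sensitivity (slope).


slope = (y2 - y1) / (x2 - x1)
= (81.83 - 9.69) / (80 - 12)
= 72.1400 / 68
= 1.0609

1.0609


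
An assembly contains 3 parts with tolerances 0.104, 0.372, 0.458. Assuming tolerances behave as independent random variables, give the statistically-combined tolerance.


RSS = sqrt(0.104^2 + 0.372^2 + 0.458^2)
= sqrt(0.358964)
= 0.5991

0.5991


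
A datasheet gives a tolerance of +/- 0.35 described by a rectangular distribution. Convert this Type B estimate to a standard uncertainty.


u_B = half_width / sqrt(3)
u_B = 0.35 / 1.7320508
u_B = 0.2021

0.2021


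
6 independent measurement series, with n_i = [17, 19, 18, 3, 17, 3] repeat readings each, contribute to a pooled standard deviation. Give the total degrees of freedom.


nu = sum_i (n_i - 1)
nu = ((17 - 1) + (19 - 1) + (18 - 1) + (3 - 1) + (17 - 1) + (3 - 1))
nu = 16 + 18 + 17 + 2 + 16 + 2
nu = 71

71


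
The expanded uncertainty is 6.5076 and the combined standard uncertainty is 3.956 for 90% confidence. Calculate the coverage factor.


k = U / uc
k = 6.5076 / 3.956
k = 1.645

1.645


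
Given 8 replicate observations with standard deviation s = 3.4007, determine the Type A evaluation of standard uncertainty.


u_A = s / sqrt(n)
u_A = 3.4007 / sqrt(8)
u_A = 3.4007 / 2.8284271
u_A = 1.2023

1.2023


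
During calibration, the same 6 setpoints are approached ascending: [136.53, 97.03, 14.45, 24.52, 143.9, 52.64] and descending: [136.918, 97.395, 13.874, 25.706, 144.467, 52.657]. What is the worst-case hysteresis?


|136.53 - 136.918| = 0.3880
|97.03 - 97.395| = 0.3650
|14.45 - 13.874| = 0.5760
|24.52 - 25.706| = 1.1860
|143.9 - 144.467| = 0.5670
|52.64 - 52.657| = 0.0170
hysteresis = max(diffs) = 1.1860

1.1860


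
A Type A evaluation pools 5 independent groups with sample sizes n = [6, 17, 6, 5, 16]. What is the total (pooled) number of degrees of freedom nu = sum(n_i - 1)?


nu = sum_i (n_i - 1)
nu = ((6 - 1) + (17 - 1) + (6 - 1) + (5 - 1) + (16 - 1))
nu = 5 + 16 + 5 + 4 + 15
nu = 45

45


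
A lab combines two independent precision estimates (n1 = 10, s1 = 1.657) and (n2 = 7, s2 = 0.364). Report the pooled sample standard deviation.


s_p = sqrt(((n1-1)*s1^2 + (n2-1)*s2^2) / (n1+n2-2))
numerator = (10-1)*1.657^2 + (7-1)*0.364^2 = 24.710841 + 0.794976 = 25.505817
denominator = 10 + 7 - 2 = 15
s_p^2 = 25.505817 / 15 = 1.7003878
s_p = sqrt(1.7003878) = 1.3040

1.3040


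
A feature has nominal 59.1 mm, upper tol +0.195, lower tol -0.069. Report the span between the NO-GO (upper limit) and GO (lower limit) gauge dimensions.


GO = nominal - lower_tol (smallest hole = maximum material condition)
GO = 59.1 - 0.069 = 59.031
NO-GO = nominal + upper_tol (largest hole = least material condition)
NO-GO = 59.1 + 0.195 = 59.295
spread = NO-GO - GO = 59.295 - 59.031 = 0.2640

0.2640


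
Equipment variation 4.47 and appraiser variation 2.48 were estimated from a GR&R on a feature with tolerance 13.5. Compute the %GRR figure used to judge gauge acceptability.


GRR = sqrt(EV^2 + AV^2) = sqrt(4.47^2 + 2.48^2) = 5.1118783
%GRR = GRR / tol * 100 = 5.1118783 / 13.5 * 100
%GRR = 37.8658

37.8658


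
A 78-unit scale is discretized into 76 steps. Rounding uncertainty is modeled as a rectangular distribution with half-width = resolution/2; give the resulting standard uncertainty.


resolution = range / divisions
resolution = 78 / 76 = 1.0263158
u_res = resolution / (2*sqrt(3))
u_res = 1.0263158 / 3.4641016
u_res = 0.2963

0.2963


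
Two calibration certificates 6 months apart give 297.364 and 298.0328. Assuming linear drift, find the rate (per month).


rate = (v2 - v1) / months
= (298.0328 - 297.364) / 6
= 0.6688 / 6
= 0.1115

0.1115


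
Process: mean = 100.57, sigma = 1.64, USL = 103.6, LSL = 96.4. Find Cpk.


Cpu = (USL - mean) / (3*sigma) = (103.6 - 100.57) / (3*1.64) = 0.6159
Cpl = (mean - LSL) / (3*sigma) = (100.57 - 96.4) / (3*1.64) = 0.8476
Cpk = min(Cpu, Cpl) = 0.6159

0.6159


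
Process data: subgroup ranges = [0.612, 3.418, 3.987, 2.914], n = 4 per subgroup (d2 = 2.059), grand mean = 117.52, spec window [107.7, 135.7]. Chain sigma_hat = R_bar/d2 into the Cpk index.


R_bar = (0.612 + 3.418 + 3.987 + 2.914) / 4 = 2.73275
sigma = R_bar / d2 = 2.73275 / 2.059 = 1.327222
Cp = (USL - LSL)/(6*sigma) = (135.7 - 107.7)/(6*1.327222) = 3.5161
Cpu = (135.7 - 117.52)/(3*1.327222) = 4.5659
Cpl = (117.52 - 107.7)/(3*1.327222) = 2.4663
Cpk = min(Cpu, Cpl) = 2.4663

2.4663


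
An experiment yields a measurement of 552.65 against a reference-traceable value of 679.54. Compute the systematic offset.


Systematic error = measured - true
= 552.65 - 679.54
= -126.8900

-126.8900


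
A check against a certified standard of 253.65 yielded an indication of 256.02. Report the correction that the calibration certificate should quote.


Correction = standard - reading
= 253.65 - 256.02
= -2.3700

-2.3700


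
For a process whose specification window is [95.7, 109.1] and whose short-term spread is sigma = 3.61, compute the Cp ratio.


Cp = (USL - LSL) / (6 * sigma)
= (109.1 - 95.7) / (6 * 3.61)
= 13.4000 / 21.6600
= 0.6187

0.6187


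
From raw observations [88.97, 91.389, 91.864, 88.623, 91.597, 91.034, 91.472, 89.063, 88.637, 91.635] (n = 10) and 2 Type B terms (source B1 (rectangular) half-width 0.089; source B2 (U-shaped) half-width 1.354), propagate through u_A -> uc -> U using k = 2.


mean = (88.97 + 91.389 + 91.864 + 88.623 + 91.597 + 91.034 + 91.472 + 89.063 + 88.637 + 91.635) / 10 = 90.4284
s = sqrt(sum((x - mean)^2)/(n-1)) = 1.4032063
u_A = s / sqrt(n) = 1.4032063 / sqrt(10) = 0.44373279
u_B1 = 0.089 / sqrt(3) = 0.051384174
u_B2 = 1.354 / sqrt(2) = 0.95742258
uc = sqrt(0.44373279^2 + 0.051384174^2 + 0.95742258^2) = 1.0565023
U = k * uc = 2 * 1.0565023
U = 2.1130

2.1130


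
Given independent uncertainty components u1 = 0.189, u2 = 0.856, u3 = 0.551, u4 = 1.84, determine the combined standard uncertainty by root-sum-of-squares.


uc = sqrt(0.189^2 + 0.856^2 + 0.551^2 + 1.84^2)
uc = sqrt(4.457658)
uc = 2.1113

2.1113


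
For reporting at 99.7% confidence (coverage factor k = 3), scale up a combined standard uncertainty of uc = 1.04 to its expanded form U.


U = k * uc
U = 3 * 1.04
U = 3.1200

3.1200


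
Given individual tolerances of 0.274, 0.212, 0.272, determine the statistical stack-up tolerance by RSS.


RSS = sqrt(0.274^2 + 0.212^2 + 0.272^2)
= sqrt(0.194004)
= 0.4405

0.4405


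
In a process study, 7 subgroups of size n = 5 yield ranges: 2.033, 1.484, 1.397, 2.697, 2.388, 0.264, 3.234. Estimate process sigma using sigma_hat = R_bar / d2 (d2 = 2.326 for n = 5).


R_bar = (2.033 + 1.484 + 1.397 + 2.697 + 2.388 + 0.264 + 3.234) / 7
R_bar = 13.497 / 7 = 1.9281429
sigma_hat = R_bar / d2 = 1.9281429 / 2.326 = 0.8290

0.8290


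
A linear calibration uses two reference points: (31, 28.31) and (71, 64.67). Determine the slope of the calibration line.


slope = (y2 - y1) / (x2 - x1)
= (64.67 - 28.31) / (71 - 31)
= 36.3600 / 40
= 0.9090

0.9090


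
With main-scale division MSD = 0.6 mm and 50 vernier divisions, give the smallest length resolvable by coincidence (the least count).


LC = MSD / n_div
= 0.6 / 50
= 0.0120

0.0120


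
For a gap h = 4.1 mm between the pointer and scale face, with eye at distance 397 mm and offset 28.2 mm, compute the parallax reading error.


error = h * offset / d
= 4.1 * 28.2 / 397
= 0.2912

0.2912


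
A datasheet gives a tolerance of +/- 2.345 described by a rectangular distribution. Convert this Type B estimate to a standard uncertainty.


u_B = half_width / sqrt(3)
u_B = 2.345 / 1.7320508
u_B = 1.3539

1.3539


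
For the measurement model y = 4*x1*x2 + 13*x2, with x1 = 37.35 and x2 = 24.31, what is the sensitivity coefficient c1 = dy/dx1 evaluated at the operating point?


y = 4*x1*x2 + 13*x2
dy/dx1 = 4*x2
Evaluate at x2 = 24.31: c1 = 4 * 24.31
c1 = 97.2400

97.2400


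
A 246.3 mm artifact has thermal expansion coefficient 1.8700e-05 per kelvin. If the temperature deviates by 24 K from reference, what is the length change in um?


dL = L * alpha * dT
= 246.3 * 1.8700e-05 * 24
= 0.1105394 mm
dL_um = 0.1105394 * 1000 = 110.5394 um

110.5394


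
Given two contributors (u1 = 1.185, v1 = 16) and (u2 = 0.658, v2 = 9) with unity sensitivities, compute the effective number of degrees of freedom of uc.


uc = sqrt(u1^2 + u2^2) = sqrt(1.185^2 + 0.658^2) = 1.3554295
v_eff = uc^4 / (u1^4/v1 + u2^4/v2)
= 1.3554295^4 / (1.185^4/16 + 0.658^4/9)
= 3.3752639 / 0.14406914
v_eff = 23.4281

23.4281


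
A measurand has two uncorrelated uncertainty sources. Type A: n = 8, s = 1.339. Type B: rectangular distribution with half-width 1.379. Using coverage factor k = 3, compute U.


u_A = s / sqrt(n) = 1.339 / sqrt(8) = 0.47340799
u_B = half_width / sqrt(3) = 1.379 / sqrt(3) = 0.79616602
uc = sqrt(u_A^2 + u_B^2) = sqrt(0.47340799^2 + 0.79616602^2) = 0.92628044
U = k * uc = 3 * 0.92628044
U = 2.7788

2.7788


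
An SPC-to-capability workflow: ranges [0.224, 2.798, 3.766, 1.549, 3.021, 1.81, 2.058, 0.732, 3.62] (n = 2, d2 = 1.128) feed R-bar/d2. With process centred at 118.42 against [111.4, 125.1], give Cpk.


R_bar = (0.224 + 2.798 + 3.766 + 1.549 + 3.021 + 1.81 + 2.058 + 0.732 + 3.62) / 9 = 2.1753333
sigma = R_bar / d2 = 2.1753333 / 1.128 = 1.928487
Cp = (USL - LSL)/(6*sigma) = (125.1 - 111.4)/(6*1.928487) = 1.1840
Cpu = (125.1 - 118.42)/(3*1.928487) = 1.1546
Cpl = (118.42 - 111.4)/(3*1.928487) = 1.2134
Cpk = min(Cpu, Cpl) = 1.1546

1.1546


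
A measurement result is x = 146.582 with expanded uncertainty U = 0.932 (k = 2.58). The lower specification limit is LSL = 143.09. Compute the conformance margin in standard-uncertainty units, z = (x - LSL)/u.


u = U / k = 0.932 / 2.58 = 0.36124031
margin = |LSL - x| = |143.09 - 146.582| = 3.492
z = margin / u = 3.492 / 0.36124031
z = 9.6667

9.6667


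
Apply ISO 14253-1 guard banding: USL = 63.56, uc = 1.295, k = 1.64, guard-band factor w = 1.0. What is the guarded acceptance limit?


U = k * uc = 1.64 * 1.295 = 2.1238
guard band g = w * U = 1.0 * 2.1238 = 2.1238
AL = USL - g = 63.56 - 2.1238
AL = 61.4362

61.4362


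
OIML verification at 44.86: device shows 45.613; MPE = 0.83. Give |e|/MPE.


e = indication - reference = 45.613 - 44.86 = 0.7530
|e| = 0.7530
ratio = |e| / MPE = 0.7530 / 0.83
ratio = 0.9072

0.9072


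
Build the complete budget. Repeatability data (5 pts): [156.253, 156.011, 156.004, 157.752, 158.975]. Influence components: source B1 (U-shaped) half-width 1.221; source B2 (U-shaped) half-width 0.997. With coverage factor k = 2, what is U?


mean = (156.253 + 156.011 + 156.004 + 157.752 + 158.975) / 5 = 156.999
s = sqrt(sum((x - mean)^2)/(n-1)) = 1.3223341
u_A = s / sqrt(n) = 1.3223341 / sqrt(5) = 0.59136579
u_B1 = 1.221 / sqrt(2) = 0.86337738
u_B2 = 0.997 / sqrt(2) = 0.70498546
uc = sqrt(0.59136579^2 + 0.86337738^2 + 0.70498546^2) = 1.2617997
U = k * uc = 2 * 1.2617997
U = 2.5236

2.5236


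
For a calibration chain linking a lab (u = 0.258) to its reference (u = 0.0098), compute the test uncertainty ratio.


TUR = u_lab / u_ref
= 0.258 / 0.0098
= 26.3265

26.3265


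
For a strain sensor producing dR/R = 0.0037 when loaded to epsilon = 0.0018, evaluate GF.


GF = (dR/R) / epsilon
= 0.0037 / 0.0018
= 2.0556

2.0556


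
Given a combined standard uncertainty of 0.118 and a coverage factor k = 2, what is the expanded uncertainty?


U = k * uc
U = 2 * 0.118
U = 0.2360

0.2360


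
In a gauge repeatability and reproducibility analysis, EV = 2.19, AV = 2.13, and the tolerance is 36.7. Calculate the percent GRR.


GRR = sqrt(EV^2 + AV^2) = sqrt(2.19^2 + 2.13^2) = 3.0549959
%GRR = GRR / tol * 100 = 3.0549959 / 36.7 * 100
%GRR = 8.3242

8.3242


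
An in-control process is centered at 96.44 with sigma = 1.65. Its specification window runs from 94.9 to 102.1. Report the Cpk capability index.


Cpu = (USL - mean) / (3*sigma) = (102.1 - 96.44) / (3*1.65) = 1.1434
Cpl = (mean - LSL) / (3*sigma) = (96.44 - 94.9) / (3*1.65) = 0.3111
Cpk = min(Cpu, Cpl) = 0.3111

0.3111


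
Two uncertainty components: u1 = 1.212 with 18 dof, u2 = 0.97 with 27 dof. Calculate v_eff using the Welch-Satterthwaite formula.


uc = sqrt(u1^2 + u2^2) = sqrt(1.212^2 + 0.97^2) = 1.5523672
v_eff = uc^4 / (u1^4/v1 + u2^4/v2)
= 1.5523672^4 / (1.212^4/18 + 0.97^4/27)
= 5.8073477 / 0.1526662
v_eff = 38.0395

38.0395


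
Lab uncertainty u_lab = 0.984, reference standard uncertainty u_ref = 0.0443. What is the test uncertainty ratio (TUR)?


TUR = u_lab / u_ref
= 0.984 / 0.0443
= 22.2122

22.2122


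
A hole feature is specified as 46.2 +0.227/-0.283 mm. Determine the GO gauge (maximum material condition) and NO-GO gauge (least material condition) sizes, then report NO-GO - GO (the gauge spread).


GO = nominal - lower_tol (smallest hole = maximum material condition)
GO = 46.2 - 0.283 = 45.917
NO-GO = nominal + upper_tol (largest hole = least material condition)
NO-GO = 46.2 + 0.227 = 46.427
spread = NO-GO - GO = 46.427 - 45.917 = 0.5100

0.5100


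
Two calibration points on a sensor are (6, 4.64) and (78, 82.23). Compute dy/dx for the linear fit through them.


slope = (y2 - y1) / (x2 - x1)
= (82.23 - 4.64) / (78 - 6)
= 77.5900 / 72
= 1.0776

1.0776


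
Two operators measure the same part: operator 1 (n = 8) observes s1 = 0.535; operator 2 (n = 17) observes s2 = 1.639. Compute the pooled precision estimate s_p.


s_p = sqrt(((n1-1)*s1^2 + (n2-1)*s2^2) / (n1+n2-2))
numerator = (8-1)*0.535^2 + (17-1)*1.639^2 = 2.003575 + 42.981136 = 44.984711
denominator = 8 + 17 - 2 = 23
s_p^2 = 44.984711 / 23 = 1.955857
s_p = sqrt(1.955857) = 1.3985

1.3985


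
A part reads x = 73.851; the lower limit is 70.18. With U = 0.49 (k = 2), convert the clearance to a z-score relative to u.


u = U / k = 0.49 / 2 = 0.245
margin = |LSL - x| = |70.18 - 73.851| = 3.671
z = margin / u = 3.671 / 0.245
z = 14.9837

14.9837


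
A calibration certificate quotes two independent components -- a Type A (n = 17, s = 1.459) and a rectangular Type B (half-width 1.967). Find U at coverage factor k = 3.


u_A = s / sqrt(n) = 1.459 / sqrt(17) = 0.35385948
u_B = half_width / sqrt(3) = 1.967 / sqrt(3) = 1.135648
uc = sqrt(u_A^2 + u_B^2) = sqrt(0.35385948^2 + 1.135648^2) = 1.1895011
U = k * uc = 3 * 1.1895011
U = 3.5685

3.5685


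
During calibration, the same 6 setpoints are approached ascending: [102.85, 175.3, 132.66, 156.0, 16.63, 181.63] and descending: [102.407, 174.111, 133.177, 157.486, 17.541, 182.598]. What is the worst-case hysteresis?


|102.85 - 102.407| = 0.4430
|175.3 - 174.111| = 1.1890
|132.66 - 133.177| = 0.5170
|156.0 - 157.486| = 1.4860
|16.63 - 17.541| = 0.9110
|181.63 - 182.598| = 0.9680
hysteresis = max(diffs) = 1.4860

1.4860


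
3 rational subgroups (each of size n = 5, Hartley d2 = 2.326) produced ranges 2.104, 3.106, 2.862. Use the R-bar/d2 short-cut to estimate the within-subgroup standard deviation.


R_bar = (2.104 + 3.106 + 2.862) / 3
R_bar = 8.072 / 3 = 2.6906667
sigma_hat = R_bar / d2 = 2.6906667 / 2.326 = 1.1568

1.1568


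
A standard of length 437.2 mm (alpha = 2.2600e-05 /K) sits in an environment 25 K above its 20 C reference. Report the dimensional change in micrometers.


dL = L * alpha * dT
= 437.2 * 2.2600e-05 * 25
= 0.2470180 mm
dL_um = 0.2470180 * 1000 = 247.0180 um

247.0180


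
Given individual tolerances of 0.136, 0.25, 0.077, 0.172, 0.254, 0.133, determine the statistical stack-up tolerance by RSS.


RSS = sqrt(0.136^2 + 0.25^2 + 0.077^2 + 0.172^2 + 0.254^2 + 0.133^2)
= sqrt(0.198714)
= 0.4458

0.4458


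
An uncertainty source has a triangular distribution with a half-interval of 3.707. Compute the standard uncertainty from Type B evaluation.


u_B = half_width / sqrt(6)
u_B = 3.707 / 2.4494897
u_B = 1.5134

1.5134


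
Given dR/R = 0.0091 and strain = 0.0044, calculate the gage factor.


GF = (dR/R) / epsilon
= 0.0091 / 0.0044
= 2.0682

2.0682


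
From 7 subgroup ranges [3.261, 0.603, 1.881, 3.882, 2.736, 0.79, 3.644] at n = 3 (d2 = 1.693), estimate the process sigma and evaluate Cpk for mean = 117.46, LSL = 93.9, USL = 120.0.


R_bar = (3.261 + 0.603 + 1.881 + 3.882 + 2.736 + 0.79 + 3.644) / 7 = 2.3995714
sigma = R_bar / d2 = 2.3995714 / 1.693 = 1.4173487
Cp = (USL - LSL)/(6*sigma) = (120.0 - 93.9)/(6*1.4173487) = 3.0691
Cpu = (120.0 - 117.46)/(3*1.4173487) = 0.5974
Cpl = (117.46 - 93.9)/(3*1.4173487) = 5.5409
Cpk = min(Cpu, Cpl) = 0.5974

0.5974


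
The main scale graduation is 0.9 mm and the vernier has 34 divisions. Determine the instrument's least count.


LC = MSD / n_div
= 0.9 / 34
= 0.0265

0.0265


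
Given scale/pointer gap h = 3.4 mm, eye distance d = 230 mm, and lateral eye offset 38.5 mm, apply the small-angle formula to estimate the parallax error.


error = h * offset / d
= 3.4 * 38.5 / 230
= 0.5691

0.5691


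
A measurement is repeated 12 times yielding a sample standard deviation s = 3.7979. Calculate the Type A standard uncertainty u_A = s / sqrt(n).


u_A = s / sqrt(n)
u_A = 3.7979 / sqrt(12)
u_A = 3.7979 / 3.4641016
u_A = 1.0964

1.0964


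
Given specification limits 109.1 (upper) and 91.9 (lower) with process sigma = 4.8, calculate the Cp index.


Cp = (USL - LSL) / (6 * sigma)
= (109.1 - 91.9) / (6 * 4.8)
= 17.2000 / 28.8000
= 0.5972

0.5972


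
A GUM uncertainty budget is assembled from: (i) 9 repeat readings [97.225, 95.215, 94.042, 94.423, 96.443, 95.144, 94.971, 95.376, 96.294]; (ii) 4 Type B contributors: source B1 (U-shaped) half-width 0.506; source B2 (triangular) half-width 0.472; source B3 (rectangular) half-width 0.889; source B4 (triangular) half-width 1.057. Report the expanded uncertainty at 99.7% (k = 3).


mean = (97.225 + 95.215 + 94.042 + 94.423 + 96.443 + 95.144 + 94.971 + 95.376 + 96.294) / 9 = 95.45922222
s = sqrt(sum((x - mean)^2)/(n-1)) = 1.0166867
u_A = s / sqrt(n) = 1.0166867 / sqrt(9) = 0.33889557
u_B1 = 0.506 / sqrt(2) = 0.35779603
u_B2 = 0.472 / sqrt(6) = 0.19269319
u_B3 = 0.889 / sqrt(3) = 0.51326439
u_B4 = 1.057 / sqrt(6) = 0.43151844
uc = sqrt(0.33889557^2 + 0.35779603^2 + 0.19269319^2 + 0.51326439^2 + 0.43151844^2) = 0.85419399
U = k * uc = 3 * 0.85419399
U = 2.5626

2.5626


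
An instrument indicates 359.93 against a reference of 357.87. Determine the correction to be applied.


Correction = standard - reading
= 357.87 - 359.93
= -2.0600

-2.0600


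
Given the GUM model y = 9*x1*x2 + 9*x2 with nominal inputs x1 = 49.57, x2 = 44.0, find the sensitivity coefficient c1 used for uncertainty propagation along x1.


y = 9*x1*x2 + 9*x2
dy/dx1 = 9*x2
Evaluate at x2 = 44.0: c1 = 9 * 44.0
c1 = 396.0000

396.0000


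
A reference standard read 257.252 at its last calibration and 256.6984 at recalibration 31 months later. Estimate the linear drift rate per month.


rate = (v2 - v1) / months
= (256.6984 - 257.252) / 31
= -0.5536 / 31
= -0.0179

-0.0179


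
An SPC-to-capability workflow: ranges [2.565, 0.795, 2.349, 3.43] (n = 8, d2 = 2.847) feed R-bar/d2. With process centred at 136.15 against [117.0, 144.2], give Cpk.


R_bar = (2.565 + 0.795 + 2.349 + 3.43) / 4 = 2.28475
sigma = R_bar / d2 = 2.28475 / 2.847 = 0.80251142
Cp = (USL - LSL)/(6*sigma) = (144.2 - 117.0)/(6*0.80251142) = 5.6489
Cpu = (144.2 - 136.15)/(3*0.80251142) = 3.3437
Cpl = (136.15 - 117.0)/(3*0.80251142) = 7.9542
Cpk = min(Cpu, Cpl) = 3.3437

3.3437


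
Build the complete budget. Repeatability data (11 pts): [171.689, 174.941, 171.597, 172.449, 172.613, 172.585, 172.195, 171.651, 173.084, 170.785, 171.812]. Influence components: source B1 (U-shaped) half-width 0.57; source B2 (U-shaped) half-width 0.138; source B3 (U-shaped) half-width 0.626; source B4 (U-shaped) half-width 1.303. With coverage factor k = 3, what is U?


mean = (171.689 + 174.941 + 171.597 + 172.449 + 172.613 + 172.585 + 172.195 + 171.651 + 173.084 + 170.785 + 171.812) / 11 = 172.3091818
s = sqrt(sum((x - mean)^2)/(n-1)) = 1.0781062
u_A = s / sqrt(n) = 1.0781062 / sqrt(11) = 0.32506125
u_B1 = 0.57 / sqrt(2) = 0.40305087
u_B2 = 0.138 / sqrt(2) = 0.097580736
u_B3 = 0.626 / sqrt(2) = 0.44264885
u_B4 = 1.303 / sqrt(2) = 0.92136014
uc = sqrt(0.32506125^2 + 0.40305087^2 + 0.097580736^2 + 0.44264885^2 + 0.92136014^2) = 1.149991
U = k * uc = 3 * 1.149991
U = 3.4500

3.4500


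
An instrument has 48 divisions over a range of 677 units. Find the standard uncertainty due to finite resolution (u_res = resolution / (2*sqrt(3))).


resolution = range / divisions
resolution = 677 / 48 = 14.104167
u_res = resolution / (2*sqrt(3))
u_res = 14.104167 / 3.4641016
u_res = 4.0715

4.0715


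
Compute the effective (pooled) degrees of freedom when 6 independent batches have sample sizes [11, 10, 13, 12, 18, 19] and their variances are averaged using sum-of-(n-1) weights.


nu = sum_i (n_i - 1)
nu = ((11 - 1) + (10 - 1) + (13 - 1) + (12 - 1) + (18 - 1) + (19 - 1))
nu = 10 + 9 + 12 + 11 + 17 + 18
nu = 77

77


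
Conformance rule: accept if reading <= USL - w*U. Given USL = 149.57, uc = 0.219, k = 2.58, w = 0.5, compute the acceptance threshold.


U = k * uc = 2.58 * 0.219 = 0.56502
guard band g = w * U = 0.5 * 0.56502 = 0.28251
AL = USL - g = 149.57 - 0.28251
AL = 149.2875

149.2875


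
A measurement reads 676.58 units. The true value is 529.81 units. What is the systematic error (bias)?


Systematic error = measured - true
= 676.58 - 529.81
= 146.7700

146.7700


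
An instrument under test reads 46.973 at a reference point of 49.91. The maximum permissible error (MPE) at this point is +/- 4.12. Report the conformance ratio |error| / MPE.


e = indication - reference = 46.973 - 49.91 = -2.9370
|e| = 2.9370
ratio = |e| / MPE = 2.9370 / 4.12
ratio = 0.7129

0.7129


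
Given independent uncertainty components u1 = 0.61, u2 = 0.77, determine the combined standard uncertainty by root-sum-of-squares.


uc = sqrt(0.61^2 + 0.77^2)
uc = sqrt(0.965)
uc = 0.9823

0.9823


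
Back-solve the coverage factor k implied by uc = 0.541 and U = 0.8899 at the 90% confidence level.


k = U / uc
k = 0.8899 / 0.541
k = 1.645

1.645


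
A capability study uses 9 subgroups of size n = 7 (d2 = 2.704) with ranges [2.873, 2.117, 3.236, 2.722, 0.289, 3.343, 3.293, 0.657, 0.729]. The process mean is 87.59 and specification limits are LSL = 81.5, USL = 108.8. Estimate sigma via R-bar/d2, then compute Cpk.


R_bar = (2.873 + 2.117 + 3.236 + 2.722 + 0.289 + 3.343 + 3.293 + 0.657 + 0.729) / 9 = 2.1398889
sigma = R_bar / d2 = 2.1398889 / 2.704 = 0.79137903
Cp = (USL - LSL)/(6*sigma) = (108.8 - 81.5)/(6*0.79137903) = 5.7495
Cpu = (108.8 - 87.59)/(3*0.79137903) = 8.9338
Cpl = (87.59 - 81.5)/(3*0.79137903) = 2.5651
Cpk = min(Cpu, Cpl) = 2.5651

2.5651


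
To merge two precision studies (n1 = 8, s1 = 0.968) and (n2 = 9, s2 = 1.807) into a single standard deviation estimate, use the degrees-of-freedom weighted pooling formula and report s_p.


s_p = sqrt(((n1-1)*s1^2 + (n2-1)*s2^2) / (n1+n2-2))
numerator = (8-1)*0.968^2 + (9-1)*1.807^2 = 6.559168 + 26.121992 = 32.68116
denominator = 8 + 9 - 2 = 15
s_p^2 = 32.68116 / 15 = 2.178744
s_p = sqrt(2.178744) = 1.4761

1.4761


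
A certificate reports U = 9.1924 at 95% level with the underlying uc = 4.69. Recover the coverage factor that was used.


k = U / uc
k = 9.1924 / 4.69
k = 1.96

1.96


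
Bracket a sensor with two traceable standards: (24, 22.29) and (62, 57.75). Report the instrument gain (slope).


slope = (y2 - y1) / (x2 - x1)
= (57.75 - 22.29) / (62 - 24)
= 35.4600 / 38
= 0.9332

0.9332


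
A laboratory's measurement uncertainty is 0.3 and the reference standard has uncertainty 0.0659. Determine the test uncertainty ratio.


TUR = u_lab / u_ref
= 0.3 / 0.0659
= 4.5524

4.5524


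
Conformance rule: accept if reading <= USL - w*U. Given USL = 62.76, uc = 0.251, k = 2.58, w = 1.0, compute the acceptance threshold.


U = k * uc = 2.58 * 0.251 = 0.64758
guard band g = w * U = 1.0 * 0.64758 = 0.64758
AL = USL - g = 62.76 - 0.64758
AL = 62.1124

62.1124


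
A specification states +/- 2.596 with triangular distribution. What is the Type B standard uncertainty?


u_B = half_width / sqrt(6)
u_B = 2.596 / 2.4494897
u_B = 1.0598

1.0598


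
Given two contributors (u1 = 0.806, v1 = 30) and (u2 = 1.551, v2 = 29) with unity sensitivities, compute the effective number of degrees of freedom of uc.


uc = sqrt(u1^2 + u2^2) = sqrt(0.806^2 + 1.551^2) = 1.7479236
v_eff = uc^4 / (u1^4/v1 + u2^4/v2)
= 1.7479236^4 / (0.806^4/30 + 1.551^4/29)
= 9.3344726 / 0.2136164
v_eff = 43.6974

43.6974


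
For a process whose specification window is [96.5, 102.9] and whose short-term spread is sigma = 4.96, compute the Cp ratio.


Cp = (USL - LSL) / (6 * sigma)
= (102.9 - 96.5) / (6 * 4.96)
= 6.4000 / 29.7600
= 0.2151

0.2151


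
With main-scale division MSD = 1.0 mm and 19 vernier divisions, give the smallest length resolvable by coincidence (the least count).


LC = MSD / n_div
= 1.0 / 19
= 0.0526

0.0526


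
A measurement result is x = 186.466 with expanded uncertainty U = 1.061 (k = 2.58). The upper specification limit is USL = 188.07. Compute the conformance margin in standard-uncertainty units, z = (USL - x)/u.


u = U / k = 1.061 / 2.58 = 0.41124031
margin = |USL - x| = |188.07 - 186.466| = 1.604
z = margin / u = 1.604 / 0.41124031
z = 3.9004

3.9004


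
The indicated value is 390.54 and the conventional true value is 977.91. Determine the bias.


Systematic error = measured - true
= 390.54 - 977.91
= -587.3700

-587.3700


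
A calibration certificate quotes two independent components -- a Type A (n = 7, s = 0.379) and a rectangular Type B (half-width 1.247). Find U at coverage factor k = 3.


u_A = s / sqrt(n) = 0.379 / sqrt(7) = 0.14324854
u_B = half_width / sqrt(3) = 1.247 / sqrt(3) = 0.71995579
uc = sqrt(u_A^2 + u_B^2) = sqrt(0.14324854^2 + 0.71995579^2) = 0.73406845
U = k * uc = 3 * 0.73406845
U = 2.2022

2.2022
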